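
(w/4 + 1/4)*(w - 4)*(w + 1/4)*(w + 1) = w^4/4 - 7*w^3/16 - 15*w^2/8 - 23*w/16 - 1/4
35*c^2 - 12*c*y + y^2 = (-7*c + y)*(-5*c + y)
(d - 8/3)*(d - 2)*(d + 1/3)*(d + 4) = d^4 - d^3/3 - 122*d^2/9 + 152*d/9 + 64/9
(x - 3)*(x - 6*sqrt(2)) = x^2 - 6*sqrt(2)*x - 3*x + 18*sqrt(2)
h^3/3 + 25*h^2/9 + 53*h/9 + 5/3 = (h/3 + 1)*(h + 1/3)*(h + 5)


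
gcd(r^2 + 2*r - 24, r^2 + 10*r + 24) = r + 6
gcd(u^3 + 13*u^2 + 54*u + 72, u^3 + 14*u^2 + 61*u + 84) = u^2 + 7*u + 12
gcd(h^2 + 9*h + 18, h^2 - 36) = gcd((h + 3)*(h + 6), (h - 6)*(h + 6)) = h + 6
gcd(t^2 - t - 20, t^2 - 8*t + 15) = t - 5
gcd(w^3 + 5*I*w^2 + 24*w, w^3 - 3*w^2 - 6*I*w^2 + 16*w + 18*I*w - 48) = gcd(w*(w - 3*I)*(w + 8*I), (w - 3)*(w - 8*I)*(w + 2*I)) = 1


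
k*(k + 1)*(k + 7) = k^3 + 8*k^2 + 7*k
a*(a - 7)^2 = a^3 - 14*a^2 + 49*a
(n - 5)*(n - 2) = n^2 - 7*n + 10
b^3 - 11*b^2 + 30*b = b*(b - 6)*(b - 5)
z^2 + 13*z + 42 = (z + 6)*(z + 7)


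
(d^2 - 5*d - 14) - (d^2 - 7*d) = 2*d - 14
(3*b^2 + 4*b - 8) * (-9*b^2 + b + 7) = -27*b^4 - 33*b^3 + 97*b^2 + 20*b - 56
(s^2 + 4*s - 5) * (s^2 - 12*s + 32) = s^4 - 8*s^3 - 21*s^2 + 188*s - 160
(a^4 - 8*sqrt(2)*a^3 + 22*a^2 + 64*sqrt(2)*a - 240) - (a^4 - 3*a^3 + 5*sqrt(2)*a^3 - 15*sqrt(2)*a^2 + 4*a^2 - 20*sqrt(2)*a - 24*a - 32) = -13*sqrt(2)*a^3 + 3*a^3 + 18*a^2 + 15*sqrt(2)*a^2 + 24*a + 84*sqrt(2)*a - 208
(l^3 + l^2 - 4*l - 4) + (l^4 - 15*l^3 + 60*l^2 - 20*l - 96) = l^4 - 14*l^3 + 61*l^2 - 24*l - 100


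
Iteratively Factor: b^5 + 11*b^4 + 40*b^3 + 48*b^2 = (b + 4)*(b^4 + 7*b^3 + 12*b^2) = (b + 3)*(b + 4)*(b^3 + 4*b^2) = (b + 3)*(b + 4)^2*(b^2) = b*(b + 3)*(b + 4)^2*(b)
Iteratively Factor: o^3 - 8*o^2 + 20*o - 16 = (o - 2)*(o^2 - 6*o + 8) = (o - 2)^2*(o - 4)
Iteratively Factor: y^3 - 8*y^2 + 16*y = (y - 4)*(y^2 - 4*y) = (y - 4)^2*(y)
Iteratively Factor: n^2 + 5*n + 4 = (n + 1)*(n + 4)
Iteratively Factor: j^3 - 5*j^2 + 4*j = (j - 1)*(j^2 - 4*j) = j*(j - 1)*(j - 4)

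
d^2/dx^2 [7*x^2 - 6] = 14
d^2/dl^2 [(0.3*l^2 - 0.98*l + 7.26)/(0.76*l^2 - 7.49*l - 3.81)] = (2.283344*l^3 + 30.372336*l^2 - 264.987072*l + 921.259548)/(0.438976*l^6 - 12.978672*l^5 + 121.30626*l^4 - 290.061485*l^3 - 608.127435*l^2 - 326.176767*l - 55.306341)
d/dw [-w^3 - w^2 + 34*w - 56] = -3*w^2 - 2*w + 34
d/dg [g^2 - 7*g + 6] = 2*g - 7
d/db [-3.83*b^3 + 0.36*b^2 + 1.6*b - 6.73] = -11.49*b^2 + 0.72*b + 1.6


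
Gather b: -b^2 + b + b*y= -b^2 + b*(y + 1)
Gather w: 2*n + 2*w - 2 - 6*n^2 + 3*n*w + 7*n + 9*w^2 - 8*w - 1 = -6*n^2 + 9*n + 9*w^2 + w*(3*n - 6) - 3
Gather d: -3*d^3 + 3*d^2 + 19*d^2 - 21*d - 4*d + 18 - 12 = -3*d^3 + 22*d^2 - 25*d + 6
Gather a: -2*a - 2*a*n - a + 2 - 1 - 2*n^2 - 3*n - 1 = a*(-2*n - 3) - 2*n^2 - 3*n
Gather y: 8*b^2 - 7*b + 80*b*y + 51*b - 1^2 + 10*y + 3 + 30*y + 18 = 8*b^2 + 44*b + y*(80*b + 40) + 20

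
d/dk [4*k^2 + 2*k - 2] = 8*k + 2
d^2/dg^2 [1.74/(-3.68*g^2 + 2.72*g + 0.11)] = (-47.127552*g^2 + 34.833408*g + 1.74*(7.36*g - 2.72)*(14.72*g - 5.44) + 1.408704)/(-3.68*g^2 + 2.72*g + 0.11)^3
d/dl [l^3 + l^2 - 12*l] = 3*l^2 + 2*l - 12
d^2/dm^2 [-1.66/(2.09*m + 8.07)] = -14.502092/(2.09*m + 8.07)^3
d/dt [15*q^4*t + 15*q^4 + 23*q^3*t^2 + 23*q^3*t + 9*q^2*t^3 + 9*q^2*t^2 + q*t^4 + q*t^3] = q*(15*q^3 + 46*q^2*t + 23*q^2 + 27*q*t^2 + 18*q*t + 4*t^3 + 3*t^2)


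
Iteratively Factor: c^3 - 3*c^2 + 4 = (c - 2)*(c^2 - c - 2) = (c - 2)^2*(c + 1)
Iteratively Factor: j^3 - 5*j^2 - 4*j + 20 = (j + 2)*(j^2 - 7*j + 10) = (j - 5)*(j + 2)*(j - 2)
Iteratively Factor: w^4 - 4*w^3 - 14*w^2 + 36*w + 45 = (w - 5)*(w^3 + w^2 - 9*w - 9) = (w - 5)*(w - 3)*(w^2 + 4*w + 3) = (w - 5)*(w - 3)*(w + 1)*(w + 3)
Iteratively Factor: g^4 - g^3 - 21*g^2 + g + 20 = (g + 1)*(g^3 - 2*g^2 - 19*g + 20) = (g - 5)*(g + 1)*(g^2 + 3*g - 4) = (g - 5)*(g + 1)*(g + 4)*(g - 1)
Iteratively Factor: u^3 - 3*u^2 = (u)*(u^2 - 3*u) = u*(u - 3)*(u)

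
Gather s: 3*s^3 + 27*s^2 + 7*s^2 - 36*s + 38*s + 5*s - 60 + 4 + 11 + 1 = 3*s^3 + 34*s^2 + 7*s - 44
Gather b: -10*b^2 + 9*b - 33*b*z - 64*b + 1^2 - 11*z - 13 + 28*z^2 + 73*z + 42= -10*b^2 + b*(-33*z - 55) + 28*z^2 + 62*z + 30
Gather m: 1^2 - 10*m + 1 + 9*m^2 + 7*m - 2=9*m^2 - 3*m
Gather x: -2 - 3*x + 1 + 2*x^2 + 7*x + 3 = 2*x^2 + 4*x + 2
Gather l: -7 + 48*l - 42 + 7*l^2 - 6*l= 7*l^2 + 42*l - 49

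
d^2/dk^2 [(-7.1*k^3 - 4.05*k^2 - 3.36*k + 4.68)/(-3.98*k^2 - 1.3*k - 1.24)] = (1.13686837721616e-13*k^5 + 1.13686837721616e-13*k^4 + 18.4562479999997*k^3 - 496.052592*k^2 - 179.277792*k + 31.996992)/(63.044792*k^6 + 61.77756*k^5 + 79.104888*k^4 + 40.69156*k^3 + 24.645744*k^2 + 5.99664*k + 1.906624)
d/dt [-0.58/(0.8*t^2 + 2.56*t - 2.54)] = (0.928*t + 1.4848)/(0.8*t^2 + 2.56*t - 2.54)^2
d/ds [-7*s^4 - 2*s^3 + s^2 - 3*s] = -28*s^3 - 6*s^2 + 2*s - 3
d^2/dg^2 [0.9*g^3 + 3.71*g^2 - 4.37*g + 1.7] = 5.4*g + 7.42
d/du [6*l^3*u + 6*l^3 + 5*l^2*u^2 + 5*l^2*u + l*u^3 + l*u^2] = l*(6*l^2 + 10*l*u + 5*l + 3*u^2 + 2*u)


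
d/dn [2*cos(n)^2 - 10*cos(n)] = 2*(5 - 2*cos(n))*sin(n)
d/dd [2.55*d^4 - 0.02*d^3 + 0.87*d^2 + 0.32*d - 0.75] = 10.2*d^3 - 0.06*d^2 + 1.74*d + 0.32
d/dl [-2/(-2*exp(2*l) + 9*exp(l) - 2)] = (18 - 8*exp(l))*exp(l)/(2*exp(2*l) - 9*exp(l) + 2)^2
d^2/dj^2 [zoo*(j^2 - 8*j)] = zoo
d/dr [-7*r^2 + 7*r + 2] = 7 - 14*r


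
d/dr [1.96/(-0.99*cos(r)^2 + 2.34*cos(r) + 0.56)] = (4.5864 - 3.8808*cos(r))*sin(r)/(-0.99*cos(r)^2 + 2.34*cos(r) + 0.56)^2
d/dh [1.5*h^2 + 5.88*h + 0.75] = 3.0*h + 5.88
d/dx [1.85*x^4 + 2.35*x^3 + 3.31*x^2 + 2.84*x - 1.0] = 7.4*x^3 + 7.05*x^2 + 6.62*x + 2.84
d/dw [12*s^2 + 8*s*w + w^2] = 8*s + 2*w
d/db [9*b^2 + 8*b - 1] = 18*b + 8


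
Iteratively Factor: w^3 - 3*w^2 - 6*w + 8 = (w - 4)*(w^2 + w - 2) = (w - 4)*(w + 2)*(w - 1)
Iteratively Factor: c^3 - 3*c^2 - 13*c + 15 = (c - 5)*(c^2 + 2*c - 3) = (c - 5)*(c + 3)*(c - 1)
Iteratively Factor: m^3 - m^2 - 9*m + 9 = (m - 3)*(m^2 + 2*m - 3) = (m - 3)*(m - 1)*(m + 3)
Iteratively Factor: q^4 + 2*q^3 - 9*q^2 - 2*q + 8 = (q + 4)*(q^3 - 2*q^2 - q + 2) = (q + 1)*(q + 4)*(q^2 - 3*q + 2) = (q - 2)*(q + 1)*(q + 4)*(q - 1)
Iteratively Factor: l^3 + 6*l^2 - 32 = (l - 2)*(l^2 + 8*l + 16) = (l - 2)*(l + 4)*(l + 4)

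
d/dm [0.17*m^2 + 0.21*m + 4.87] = 0.34*m + 0.21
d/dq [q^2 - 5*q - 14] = 2*q - 5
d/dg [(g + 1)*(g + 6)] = 2*g + 7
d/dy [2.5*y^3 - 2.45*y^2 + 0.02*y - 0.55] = 7.5*y^2 - 4.9*y + 0.02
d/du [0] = 0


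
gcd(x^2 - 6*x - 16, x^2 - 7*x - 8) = x - 8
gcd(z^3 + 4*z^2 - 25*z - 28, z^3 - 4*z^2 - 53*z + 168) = z + 7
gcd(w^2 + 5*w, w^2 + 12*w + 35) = w + 5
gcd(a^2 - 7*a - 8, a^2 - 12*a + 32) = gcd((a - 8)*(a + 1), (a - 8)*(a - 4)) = a - 8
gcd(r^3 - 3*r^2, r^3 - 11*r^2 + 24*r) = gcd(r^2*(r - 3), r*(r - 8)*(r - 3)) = r^2 - 3*r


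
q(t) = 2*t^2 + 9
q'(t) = 4*t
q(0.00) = 9.00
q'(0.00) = 0.00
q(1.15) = 11.64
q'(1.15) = 4.60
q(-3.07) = 27.85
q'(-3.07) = -12.28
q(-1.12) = 11.51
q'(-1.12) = -4.48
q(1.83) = 15.70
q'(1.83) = 7.32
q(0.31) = 9.19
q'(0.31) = 1.24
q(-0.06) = 9.01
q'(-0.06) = -0.24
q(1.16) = 11.69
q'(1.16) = 4.64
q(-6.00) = 81.00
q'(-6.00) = -24.00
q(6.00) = 81.00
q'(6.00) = 24.00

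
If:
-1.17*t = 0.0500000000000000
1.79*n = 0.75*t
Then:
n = -0.02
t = -0.04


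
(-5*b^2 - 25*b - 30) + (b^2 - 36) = -4*b^2 - 25*b - 66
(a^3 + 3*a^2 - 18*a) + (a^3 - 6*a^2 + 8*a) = 2*a^3 - 3*a^2 - 10*a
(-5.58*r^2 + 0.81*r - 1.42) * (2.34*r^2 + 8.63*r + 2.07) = -13.0572*r^4 - 46.26*r^3 - 7.8831*r^2 - 10.5779*r - 2.9394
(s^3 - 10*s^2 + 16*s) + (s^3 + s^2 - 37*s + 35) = 2*s^3 - 9*s^2 - 21*s + 35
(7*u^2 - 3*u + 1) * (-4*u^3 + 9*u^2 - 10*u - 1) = -28*u^5 + 75*u^4 - 101*u^3 + 32*u^2 - 7*u - 1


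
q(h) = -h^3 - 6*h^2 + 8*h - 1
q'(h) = -3*h^2 - 12*h + 8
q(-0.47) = -5.98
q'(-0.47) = 12.98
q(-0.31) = -4.03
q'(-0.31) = 11.43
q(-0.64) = -8.32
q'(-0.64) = 14.45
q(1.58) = -7.28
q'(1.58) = -18.45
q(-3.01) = -52.17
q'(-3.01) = 16.94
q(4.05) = -133.45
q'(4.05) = -89.81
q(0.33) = 0.95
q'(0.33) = 3.71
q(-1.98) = -32.60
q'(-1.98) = 20.00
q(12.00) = -2497.00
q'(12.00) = -568.00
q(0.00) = -1.00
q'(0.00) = 8.00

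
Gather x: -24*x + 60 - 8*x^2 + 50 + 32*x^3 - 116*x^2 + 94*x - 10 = 32*x^3 - 124*x^2 + 70*x + 100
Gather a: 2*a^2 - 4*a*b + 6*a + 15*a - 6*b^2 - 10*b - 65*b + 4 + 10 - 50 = 2*a^2 + a*(21 - 4*b) - 6*b^2 - 75*b - 36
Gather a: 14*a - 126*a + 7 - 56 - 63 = -112*a - 112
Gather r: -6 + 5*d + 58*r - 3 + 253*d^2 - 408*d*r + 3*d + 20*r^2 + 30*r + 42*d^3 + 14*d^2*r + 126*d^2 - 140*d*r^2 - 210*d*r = 42*d^3 + 379*d^2 + 8*d + r^2*(20 - 140*d) + r*(14*d^2 - 618*d + 88) - 9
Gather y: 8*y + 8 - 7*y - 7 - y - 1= 0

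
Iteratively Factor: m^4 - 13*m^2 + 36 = (m + 3)*(m^3 - 3*m^2 - 4*m + 12) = (m - 2)*(m + 3)*(m^2 - m - 6) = (m - 3)*(m - 2)*(m + 3)*(m + 2)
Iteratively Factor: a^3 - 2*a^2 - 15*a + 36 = (a - 3)*(a^2 + a - 12) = (a - 3)^2*(a + 4)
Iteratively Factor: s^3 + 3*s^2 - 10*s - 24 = (s + 4)*(s^2 - s - 6) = (s + 2)*(s + 4)*(s - 3)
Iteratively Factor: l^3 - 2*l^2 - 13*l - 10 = (l + 2)*(l^2 - 4*l - 5) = (l + 1)*(l + 2)*(l - 5)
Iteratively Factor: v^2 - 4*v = (v - 4)*(v)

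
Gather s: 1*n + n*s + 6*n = n*s + 7*n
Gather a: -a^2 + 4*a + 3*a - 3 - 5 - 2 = -a^2 + 7*a - 10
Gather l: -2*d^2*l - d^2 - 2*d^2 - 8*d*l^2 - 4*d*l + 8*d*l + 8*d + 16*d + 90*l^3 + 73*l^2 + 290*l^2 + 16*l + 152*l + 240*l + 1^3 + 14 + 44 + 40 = -3*d^2 + 24*d + 90*l^3 + l^2*(363 - 8*d) + l*(-2*d^2 + 4*d + 408) + 99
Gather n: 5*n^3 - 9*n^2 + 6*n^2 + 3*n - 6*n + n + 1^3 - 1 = 5*n^3 - 3*n^2 - 2*n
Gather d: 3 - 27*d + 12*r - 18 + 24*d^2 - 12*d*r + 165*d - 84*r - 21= 24*d^2 + d*(138 - 12*r) - 72*r - 36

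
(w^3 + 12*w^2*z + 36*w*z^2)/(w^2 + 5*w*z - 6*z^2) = w*(-w - 6*z)/(-w + z)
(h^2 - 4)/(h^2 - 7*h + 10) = (h + 2)/(h - 5)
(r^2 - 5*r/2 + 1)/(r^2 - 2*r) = (r - 1/2)/r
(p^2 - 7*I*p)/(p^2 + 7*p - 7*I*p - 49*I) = p/(p + 7)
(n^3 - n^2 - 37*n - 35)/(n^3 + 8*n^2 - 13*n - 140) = (n^2 - 6*n - 7)/(n^2 + 3*n - 28)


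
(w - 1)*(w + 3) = w^2 + 2*w - 3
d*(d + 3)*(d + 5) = d^3 + 8*d^2 + 15*d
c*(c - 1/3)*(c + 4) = c^3 + 11*c^2/3 - 4*c/3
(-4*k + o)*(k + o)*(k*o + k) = -4*k^3*o - 4*k^3 - 3*k^2*o^2 - 3*k^2*o + k*o^3 + k*o^2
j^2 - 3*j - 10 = (j - 5)*(j + 2)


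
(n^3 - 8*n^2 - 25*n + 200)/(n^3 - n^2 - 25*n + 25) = (n - 8)/(n - 1)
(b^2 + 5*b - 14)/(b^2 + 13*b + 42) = (b - 2)/(b + 6)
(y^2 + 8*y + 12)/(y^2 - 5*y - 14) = (y + 6)/(y - 7)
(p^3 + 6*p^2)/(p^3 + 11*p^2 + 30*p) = p/(p + 5)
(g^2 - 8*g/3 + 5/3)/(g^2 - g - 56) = (-g^2 + 8*g/3 - 5/3)/(-g^2 + g + 56)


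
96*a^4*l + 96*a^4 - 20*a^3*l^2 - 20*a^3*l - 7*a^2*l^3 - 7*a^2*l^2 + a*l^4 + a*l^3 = (-8*a + l)*(-3*a + l)*(4*a + l)*(a*l + a)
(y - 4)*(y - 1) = y^2 - 5*y + 4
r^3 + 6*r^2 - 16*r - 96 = (r - 4)*(r + 4)*(r + 6)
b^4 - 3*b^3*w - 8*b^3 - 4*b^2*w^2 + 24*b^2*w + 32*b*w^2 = b*(b - 8)*(b - 4*w)*(b + w)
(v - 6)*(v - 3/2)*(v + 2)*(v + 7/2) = v^4 - 2*v^3 - 101*v^2/4 - 3*v + 63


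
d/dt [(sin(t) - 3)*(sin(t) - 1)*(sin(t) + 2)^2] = 2*(2*sin(t)^3 - 9*sin(t) - 2)*cos(t)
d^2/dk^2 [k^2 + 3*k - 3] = 2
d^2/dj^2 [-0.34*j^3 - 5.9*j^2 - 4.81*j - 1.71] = -2.04*j - 11.8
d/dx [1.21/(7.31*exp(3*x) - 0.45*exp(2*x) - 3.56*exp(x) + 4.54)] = (-26.5353*exp(2*x) + 1.089*exp(x) + 4.3076)*exp(x)/(7.31*exp(3*x) - 0.45*exp(2*x) - 3.56*exp(x) + 4.54)^2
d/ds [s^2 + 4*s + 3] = 2*s + 4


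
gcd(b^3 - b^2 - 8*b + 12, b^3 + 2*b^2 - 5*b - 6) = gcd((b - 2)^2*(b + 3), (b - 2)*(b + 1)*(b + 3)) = b^2 + b - 6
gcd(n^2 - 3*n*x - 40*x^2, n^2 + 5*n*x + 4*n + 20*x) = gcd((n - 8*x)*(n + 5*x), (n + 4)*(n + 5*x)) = n + 5*x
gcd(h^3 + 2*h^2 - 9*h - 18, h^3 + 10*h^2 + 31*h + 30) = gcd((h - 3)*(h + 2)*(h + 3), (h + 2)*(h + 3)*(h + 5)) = h^2 + 5*h + 6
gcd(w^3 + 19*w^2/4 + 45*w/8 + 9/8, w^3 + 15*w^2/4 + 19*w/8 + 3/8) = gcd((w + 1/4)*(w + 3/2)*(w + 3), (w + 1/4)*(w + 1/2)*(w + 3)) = w^2 + 13*w/4 + 3/4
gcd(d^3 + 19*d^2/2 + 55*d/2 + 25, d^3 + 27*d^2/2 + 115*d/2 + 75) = d^2 + 15*d/2 + 25/2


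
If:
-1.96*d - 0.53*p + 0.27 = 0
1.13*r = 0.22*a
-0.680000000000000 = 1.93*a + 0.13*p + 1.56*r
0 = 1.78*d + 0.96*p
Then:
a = -0.27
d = 0.28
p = -0.51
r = -0.05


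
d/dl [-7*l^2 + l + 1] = 1 - 14*l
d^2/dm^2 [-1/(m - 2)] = -2/(m - 2)^3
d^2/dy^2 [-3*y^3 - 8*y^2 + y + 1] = -18*y - 16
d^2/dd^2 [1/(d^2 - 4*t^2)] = 2*(3*d^2 + 4*t^2)/(d^2 - 4*t^2)^3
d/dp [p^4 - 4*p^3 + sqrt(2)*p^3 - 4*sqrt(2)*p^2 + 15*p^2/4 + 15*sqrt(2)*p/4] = 4*p^3 - 12*p^2 + 3*sqrt(2)*p^2 - 8*sqrt(2)*p + 15*p/2 + 15*sqrt(2)/4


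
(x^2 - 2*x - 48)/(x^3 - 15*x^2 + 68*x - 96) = (x + 6)/(x^2 - 7*x + 12)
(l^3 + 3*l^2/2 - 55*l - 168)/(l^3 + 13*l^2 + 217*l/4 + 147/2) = 2*(l - 8)/(2*l + 7)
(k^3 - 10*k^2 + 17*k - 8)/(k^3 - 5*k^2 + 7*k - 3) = (k - 8)/(k - 3)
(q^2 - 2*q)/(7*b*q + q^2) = (q - 2)/(7*b + q)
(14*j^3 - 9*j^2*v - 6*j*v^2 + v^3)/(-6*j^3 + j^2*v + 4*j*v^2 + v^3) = (-7*j + v)/(3*j + v)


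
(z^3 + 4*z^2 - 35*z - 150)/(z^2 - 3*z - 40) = (z^2 - z - 30)/(z - 8)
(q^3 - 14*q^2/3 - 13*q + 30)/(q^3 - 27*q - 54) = (q - 5/3)/(q + 3)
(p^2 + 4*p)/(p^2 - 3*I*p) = (p + 4)/(p - 3*I)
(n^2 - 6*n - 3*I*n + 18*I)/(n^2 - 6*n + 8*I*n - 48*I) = (n - 3*I)/(n + 8*I)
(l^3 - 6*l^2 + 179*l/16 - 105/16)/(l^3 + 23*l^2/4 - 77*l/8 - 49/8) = (4*l^2 - 17*l + 15)/(2*(2*l^2 + 15*l + 7))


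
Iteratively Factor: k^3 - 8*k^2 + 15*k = (k - 5)*(k^2 - 3*k) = k*(k - 5)*(k - 3)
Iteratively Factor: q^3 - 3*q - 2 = (q + 1)*(q^2 - q - 2) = (q + 1)^2*(q - 2)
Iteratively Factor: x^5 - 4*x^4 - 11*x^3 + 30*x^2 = (x + 3)*(x^4 - 7*x^3 + 10*x^2) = (x - 2)*(x + 3)*(x^3 - 5*x^2) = x*(x - 2)*(x + 3)*(x^2 - 5*x) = x*(x - 5)*(x - 2)*(x + 3)*(x)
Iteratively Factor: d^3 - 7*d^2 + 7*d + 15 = (d - 5)*(d^2 - 2*d - 3) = (d - 5)*(d + 1)*(d - 3)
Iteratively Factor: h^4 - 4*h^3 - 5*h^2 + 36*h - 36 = (h - 2)*(h^3 - 2*h^2 - 9*h + 18) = (h - 2)^2*(h^2 - 9) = (h - 2)^2*(h + 3)*(h - 3)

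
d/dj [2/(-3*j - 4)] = 6/(3*j + 4)^2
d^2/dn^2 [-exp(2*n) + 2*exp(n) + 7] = (2 - 4*exp(n))*exp(n)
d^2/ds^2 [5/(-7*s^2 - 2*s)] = 10*(7*s*(7*s + 2) - 4*(7*s + 1)^2)/(s^3*(7*s + 2)^3)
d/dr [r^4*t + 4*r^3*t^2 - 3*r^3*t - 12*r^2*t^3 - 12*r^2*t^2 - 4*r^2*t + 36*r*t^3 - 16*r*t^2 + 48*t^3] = t*(4*r^3 + 12*r^2*t - 9*r^2 - 24*r*t^2 - 24*r*t - 8*r + 36*t^2 - 16*t)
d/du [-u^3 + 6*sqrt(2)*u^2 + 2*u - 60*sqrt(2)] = -3*u^2 + 12*sqrt(2)*u + 2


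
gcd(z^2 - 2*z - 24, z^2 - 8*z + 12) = z - 6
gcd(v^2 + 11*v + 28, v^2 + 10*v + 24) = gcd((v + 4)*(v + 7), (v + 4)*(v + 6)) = v + 4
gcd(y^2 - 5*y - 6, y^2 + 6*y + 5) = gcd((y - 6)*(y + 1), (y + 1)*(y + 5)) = y + 1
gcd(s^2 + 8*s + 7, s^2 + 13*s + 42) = s + 7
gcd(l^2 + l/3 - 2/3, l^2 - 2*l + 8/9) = l - 2/3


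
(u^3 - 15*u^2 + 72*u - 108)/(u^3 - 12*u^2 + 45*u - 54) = (u - 6)/(u - 3)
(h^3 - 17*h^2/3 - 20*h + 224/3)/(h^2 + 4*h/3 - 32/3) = h - 7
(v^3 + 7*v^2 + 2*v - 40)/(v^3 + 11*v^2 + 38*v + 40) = (v - 2)/(v + 2)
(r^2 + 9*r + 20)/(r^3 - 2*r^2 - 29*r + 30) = (r + 4)/(r^2 - 7*r + 6)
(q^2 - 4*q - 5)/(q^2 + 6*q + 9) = (q^2 - 4*q - 5)/(q^2 + 6*q + 9)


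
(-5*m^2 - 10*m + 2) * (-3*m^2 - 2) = 15*m^4 + 30*m^3 + 4*m^2 + 20*m - 4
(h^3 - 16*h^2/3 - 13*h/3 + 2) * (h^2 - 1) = h^5 - 16*h^4/3 - 16*h^3/3 + 22*h^2/3 + 13*h/3 - 2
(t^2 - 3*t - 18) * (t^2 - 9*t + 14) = t^4 - 12*t^3 + 23*t^2 + 120*t - 252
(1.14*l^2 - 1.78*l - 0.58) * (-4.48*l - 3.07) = -5.1072*l^3 + 4.4746*l^2 + 8.063*l + 1.7806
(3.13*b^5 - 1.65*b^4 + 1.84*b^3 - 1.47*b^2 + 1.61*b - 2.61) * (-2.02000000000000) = -6.3226*b^5 + 3.333*b^4 - 3.7168*b^3 + 2.9694*b^2 - 3.2522*b + 5.2722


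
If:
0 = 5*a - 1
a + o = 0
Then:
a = 1/5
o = -1/5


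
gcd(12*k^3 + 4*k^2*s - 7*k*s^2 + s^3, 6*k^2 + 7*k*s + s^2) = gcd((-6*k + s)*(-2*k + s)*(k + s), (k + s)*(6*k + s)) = k + s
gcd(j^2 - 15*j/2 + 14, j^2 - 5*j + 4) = j - 4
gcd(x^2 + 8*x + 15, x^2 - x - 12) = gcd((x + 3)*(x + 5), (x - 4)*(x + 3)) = x + 3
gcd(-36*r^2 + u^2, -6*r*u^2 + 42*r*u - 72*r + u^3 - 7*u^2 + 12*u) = 6*r - u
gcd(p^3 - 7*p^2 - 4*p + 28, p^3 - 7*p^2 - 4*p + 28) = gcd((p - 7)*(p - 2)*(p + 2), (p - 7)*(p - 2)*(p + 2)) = p^3 - 7*p^2 - 4*p + 28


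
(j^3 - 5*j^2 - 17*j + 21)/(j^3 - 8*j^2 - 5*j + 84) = (j - 1)/(j - 4)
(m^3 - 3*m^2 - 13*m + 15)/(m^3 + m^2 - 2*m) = (m^2 - 2*m - 15)/(m*(m + 2))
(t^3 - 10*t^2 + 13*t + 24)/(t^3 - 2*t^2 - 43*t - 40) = (t - 3)/(t + 5)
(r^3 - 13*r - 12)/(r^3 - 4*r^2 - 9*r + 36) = (r + 1)/(r - 3)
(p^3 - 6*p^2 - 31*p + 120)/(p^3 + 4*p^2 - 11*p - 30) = (p - 8)/(p + 2)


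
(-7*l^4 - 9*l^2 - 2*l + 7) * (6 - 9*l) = 63*l^5 - 42*l^4 + 81*l^3 - 36*l^2 - 75*l + 42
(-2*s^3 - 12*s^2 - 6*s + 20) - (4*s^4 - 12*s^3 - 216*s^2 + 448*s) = -4*s^4 + 10*s^3 + 204*s^2 - 454*s + 20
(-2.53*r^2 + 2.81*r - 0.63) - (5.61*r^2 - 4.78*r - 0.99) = -8.14*r^2 + 7.59*r + 0.36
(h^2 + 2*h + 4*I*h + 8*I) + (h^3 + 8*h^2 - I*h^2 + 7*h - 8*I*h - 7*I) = h^3 + 9*h^2 - I*h^2 + 9*h - 4*I*h + I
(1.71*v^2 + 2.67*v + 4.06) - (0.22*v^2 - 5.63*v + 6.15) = 1.49*v^2 + 8.3*v - 2.09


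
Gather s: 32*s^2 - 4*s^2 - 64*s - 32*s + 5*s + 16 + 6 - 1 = 28*s^2 - 91*s + 21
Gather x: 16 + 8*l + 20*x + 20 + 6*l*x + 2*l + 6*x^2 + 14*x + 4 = 10*l + 6*x^2 + x*(6*l + 34) + 40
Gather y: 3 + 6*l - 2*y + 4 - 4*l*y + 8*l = 14*l + y*(-4*l - 2) + 7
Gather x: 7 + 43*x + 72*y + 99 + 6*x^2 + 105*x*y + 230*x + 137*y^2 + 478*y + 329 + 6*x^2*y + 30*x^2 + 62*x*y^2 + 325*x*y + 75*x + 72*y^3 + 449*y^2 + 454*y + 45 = x^2*(6*y + 36) + x*(62*y^2 + 430*y + 348) + 72*y^3 + 586*y^2 + 1004*y + 480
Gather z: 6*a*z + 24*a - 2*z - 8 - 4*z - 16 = 24*a + z*(6*a - 6) - 24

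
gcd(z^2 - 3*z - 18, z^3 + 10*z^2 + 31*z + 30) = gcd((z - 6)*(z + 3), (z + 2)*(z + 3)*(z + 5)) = z + 3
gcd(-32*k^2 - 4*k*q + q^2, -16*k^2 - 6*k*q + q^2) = -8*k + q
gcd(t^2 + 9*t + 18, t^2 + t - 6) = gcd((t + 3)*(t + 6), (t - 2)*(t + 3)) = t + 3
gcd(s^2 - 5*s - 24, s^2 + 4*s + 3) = s + 3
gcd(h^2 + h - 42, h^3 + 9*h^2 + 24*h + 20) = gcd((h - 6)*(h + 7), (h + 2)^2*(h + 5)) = 1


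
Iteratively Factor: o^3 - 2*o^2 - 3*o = (o + 1)*(o^2 - 3*o) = (o - 3)*(o + 1)*(o)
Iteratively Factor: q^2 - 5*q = (q - 5)*(q)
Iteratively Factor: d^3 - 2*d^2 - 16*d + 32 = (d - 4)*(d^2 + 2*d - 8) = (d - 4)*(d - 2)*(d + 4)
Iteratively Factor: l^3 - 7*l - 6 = (l - 3)*(l^2 + 3*l + 2) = (l - 3)*(l + 1)*(l + 2)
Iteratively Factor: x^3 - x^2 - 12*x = (x + 3)*(x^2 - 4*x) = (x - 4)*(x + 3)*(x)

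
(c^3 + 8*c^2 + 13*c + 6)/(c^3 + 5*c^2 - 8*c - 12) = (c + 1)/(c - 2)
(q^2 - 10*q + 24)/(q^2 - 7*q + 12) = (q - 6)/(q - 3)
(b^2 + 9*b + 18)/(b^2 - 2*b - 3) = (b^2 + 9*b + 18)/(b^2 - 2*b - 3)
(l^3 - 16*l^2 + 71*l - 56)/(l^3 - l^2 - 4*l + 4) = (l^2 - 15*l + 56)/(l^2 - 4)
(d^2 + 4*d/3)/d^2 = (d + 4/3)/d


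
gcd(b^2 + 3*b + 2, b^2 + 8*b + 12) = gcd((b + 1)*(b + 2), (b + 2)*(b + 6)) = b + 2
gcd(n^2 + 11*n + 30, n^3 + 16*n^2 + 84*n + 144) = n + 6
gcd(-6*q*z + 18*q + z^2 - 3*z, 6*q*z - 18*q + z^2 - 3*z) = z - 3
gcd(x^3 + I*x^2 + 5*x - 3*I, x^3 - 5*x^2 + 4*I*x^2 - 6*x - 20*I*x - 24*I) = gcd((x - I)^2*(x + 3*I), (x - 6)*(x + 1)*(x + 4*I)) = 1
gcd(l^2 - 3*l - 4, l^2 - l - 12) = l - 4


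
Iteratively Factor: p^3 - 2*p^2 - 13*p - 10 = (p + 2)*(p^2 - 4*p - 5) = (p - 5)*(p + 2)*(p + 1)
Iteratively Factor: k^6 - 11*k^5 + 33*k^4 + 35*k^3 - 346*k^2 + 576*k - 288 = (k - 3)*(k^5 - 8*k^4 + 9*k^3 + 62*k^2 - 160*k + 96) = (k - 3)*(k - 1)*(k^4 - 7*k^3 + 2*k^2 + 64*k - 96) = (k - 3)*(k - 2)*(k - 1)*(k^3 - 5*k^2 - 8*k + 48) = (k - 4)*(k - 3)*(k - 2)*(k - 1)*(k^2 - k - 12) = (k - 4)*(k - 3)*(k - 2)*(k - 1)*(k + 3)*(k - 4)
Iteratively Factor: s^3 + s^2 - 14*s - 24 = (s + 3)*(s^2 - 2*s - 8) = (s - 4)*(s + 3)*(s + 2)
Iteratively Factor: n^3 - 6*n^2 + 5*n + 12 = (n + 1)*(n^2 - 7*n + 12) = (n - 3)*(n + 1)*(n - 4)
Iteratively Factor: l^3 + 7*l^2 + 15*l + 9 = (l + 3)*(l^2 + 4*l + 3) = (l + 3)^2*(l + 1)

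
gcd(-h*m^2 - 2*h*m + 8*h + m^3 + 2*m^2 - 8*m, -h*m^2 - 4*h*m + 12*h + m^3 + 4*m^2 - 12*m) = h*m - 2*h - m^2 + 2*m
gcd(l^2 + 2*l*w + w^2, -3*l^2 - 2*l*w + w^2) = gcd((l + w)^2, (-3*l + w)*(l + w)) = l + w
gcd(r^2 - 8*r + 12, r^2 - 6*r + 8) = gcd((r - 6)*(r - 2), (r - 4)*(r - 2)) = r - 2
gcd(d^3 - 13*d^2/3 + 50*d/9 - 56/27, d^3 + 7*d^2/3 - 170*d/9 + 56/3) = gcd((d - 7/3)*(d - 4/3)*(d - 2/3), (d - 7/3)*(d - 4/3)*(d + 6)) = d^2 - 11*d/3 + 28/9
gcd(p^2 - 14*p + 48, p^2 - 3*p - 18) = p - 6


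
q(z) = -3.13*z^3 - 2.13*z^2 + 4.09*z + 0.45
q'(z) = -9.39*z^2 - 4.26*z + 4.09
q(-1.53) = 0.42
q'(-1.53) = -11.37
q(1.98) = -24.10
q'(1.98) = -41.16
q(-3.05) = 56.97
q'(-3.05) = -70.27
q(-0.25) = -0.66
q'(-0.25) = 4.57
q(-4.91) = 299.52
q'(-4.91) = -201.37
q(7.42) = -1365.14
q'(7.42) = -544.50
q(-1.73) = 3.21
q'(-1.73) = -16.64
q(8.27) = -1881.76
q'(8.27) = -673.35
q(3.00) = -90.96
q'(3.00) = -93.20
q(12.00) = -5665.83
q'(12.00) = -1399.19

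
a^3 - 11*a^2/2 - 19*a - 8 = (a - 8)*(a + 1/2)*(a + 2)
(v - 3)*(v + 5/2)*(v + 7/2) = v^3 + 3*v^2 - 37*v/4 - 105/4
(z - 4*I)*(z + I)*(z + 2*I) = z^3 - I*z^2 + 10*z + 8*I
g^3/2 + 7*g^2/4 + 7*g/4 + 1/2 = (g/2 + 1)*(g + 1/2)*(g + 1)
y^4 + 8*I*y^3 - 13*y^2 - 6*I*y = y*(y + I)^2*(y + 6*I)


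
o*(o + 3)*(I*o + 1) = I*o^3 + o^2 + 3*I*o^2 + 3*o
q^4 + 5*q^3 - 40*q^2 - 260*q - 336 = (q - 7)*(q + 2)*(q + 4)*(q + 6)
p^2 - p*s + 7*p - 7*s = (p + 7)*(p - s)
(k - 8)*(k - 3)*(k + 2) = k^3 - 9*k^2 + 2*k + 48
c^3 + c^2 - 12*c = c*(c - 3)*(c + 4)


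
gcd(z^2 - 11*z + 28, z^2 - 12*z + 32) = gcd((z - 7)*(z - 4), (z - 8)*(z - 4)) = z - 4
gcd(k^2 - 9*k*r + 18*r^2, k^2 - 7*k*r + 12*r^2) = -k + 3*r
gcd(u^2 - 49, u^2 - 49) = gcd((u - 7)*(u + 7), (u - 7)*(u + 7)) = u^2 - 49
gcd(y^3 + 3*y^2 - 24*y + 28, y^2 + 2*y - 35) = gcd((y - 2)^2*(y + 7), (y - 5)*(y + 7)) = y + 7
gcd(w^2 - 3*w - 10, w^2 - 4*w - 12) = w + 2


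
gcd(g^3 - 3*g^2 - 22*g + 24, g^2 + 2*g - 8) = g + 4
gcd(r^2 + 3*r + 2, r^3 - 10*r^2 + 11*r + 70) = r + 2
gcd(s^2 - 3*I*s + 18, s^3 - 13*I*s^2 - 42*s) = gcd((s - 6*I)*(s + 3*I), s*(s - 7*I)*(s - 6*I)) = s - 6*I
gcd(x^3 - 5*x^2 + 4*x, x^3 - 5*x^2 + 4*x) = x^3 - 5*x^2 + 4*x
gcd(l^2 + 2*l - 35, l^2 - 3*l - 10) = l - 5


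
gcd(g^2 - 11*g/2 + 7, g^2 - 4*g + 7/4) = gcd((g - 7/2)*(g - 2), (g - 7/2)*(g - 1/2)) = g - 7/2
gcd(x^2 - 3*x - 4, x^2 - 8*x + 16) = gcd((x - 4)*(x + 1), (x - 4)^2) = x - 4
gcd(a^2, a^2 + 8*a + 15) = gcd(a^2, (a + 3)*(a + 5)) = 1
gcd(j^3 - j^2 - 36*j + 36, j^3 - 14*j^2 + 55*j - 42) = j^2 - 7*j + 6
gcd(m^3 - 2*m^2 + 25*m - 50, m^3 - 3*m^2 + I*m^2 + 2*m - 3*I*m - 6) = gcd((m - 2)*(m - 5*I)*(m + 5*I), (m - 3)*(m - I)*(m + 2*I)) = 1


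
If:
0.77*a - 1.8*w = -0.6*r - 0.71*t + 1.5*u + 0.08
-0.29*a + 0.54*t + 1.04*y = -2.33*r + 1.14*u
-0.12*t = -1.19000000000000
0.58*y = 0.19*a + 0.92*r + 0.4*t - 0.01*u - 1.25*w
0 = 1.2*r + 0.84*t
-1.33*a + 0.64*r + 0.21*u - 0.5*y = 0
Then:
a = -9.74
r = -6.94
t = 9.92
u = 13.80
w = -14.11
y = 22.81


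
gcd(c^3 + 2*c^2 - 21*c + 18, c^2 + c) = 1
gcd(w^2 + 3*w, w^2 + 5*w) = w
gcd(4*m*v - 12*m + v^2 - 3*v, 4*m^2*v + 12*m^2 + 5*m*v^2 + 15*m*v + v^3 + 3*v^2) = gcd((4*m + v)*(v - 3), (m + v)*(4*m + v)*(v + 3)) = 4*m + v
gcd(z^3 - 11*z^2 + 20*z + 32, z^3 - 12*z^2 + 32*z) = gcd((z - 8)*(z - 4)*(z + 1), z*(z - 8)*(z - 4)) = z^2 - 12*z + 32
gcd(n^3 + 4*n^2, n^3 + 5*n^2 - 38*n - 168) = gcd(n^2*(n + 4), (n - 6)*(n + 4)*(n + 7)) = n + 4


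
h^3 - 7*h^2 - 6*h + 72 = (h - 6)*(h - 4)*(h + 3)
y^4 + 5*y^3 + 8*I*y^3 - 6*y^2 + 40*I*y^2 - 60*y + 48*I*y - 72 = (y + 2)*(y + 3)*(y + 2*I)*(y + 6*I)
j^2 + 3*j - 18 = (j - 3)*(j + 6)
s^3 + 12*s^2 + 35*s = s*(s + 5)*(s + 7)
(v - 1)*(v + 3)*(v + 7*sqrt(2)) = v^3 + 2*v^2 + 7*sqrt(2)*v^2 - 3*v + 14*sqrt(2)*v - 21*sqrt(2)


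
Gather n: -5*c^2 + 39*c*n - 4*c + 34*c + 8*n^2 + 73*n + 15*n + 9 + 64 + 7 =-5*c^2 + 30*c + 8*n^2 + n*(39*c + 88) + 80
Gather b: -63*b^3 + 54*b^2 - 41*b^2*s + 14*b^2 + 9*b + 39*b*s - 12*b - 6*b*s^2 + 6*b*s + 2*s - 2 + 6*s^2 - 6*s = -63*b^3 + b^2*(68 - 41*s) + b*(-6*s^2 + 45*s - 3) + 6*s^2 - 4*s - 2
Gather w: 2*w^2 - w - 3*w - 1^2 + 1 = 2*w^2 - 4*w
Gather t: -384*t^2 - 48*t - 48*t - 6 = -384*t^2 - 96*t - 6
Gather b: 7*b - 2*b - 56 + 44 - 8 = 5*b - 20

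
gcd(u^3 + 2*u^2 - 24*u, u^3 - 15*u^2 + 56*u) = u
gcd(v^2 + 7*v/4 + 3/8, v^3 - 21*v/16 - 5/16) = v + 1/4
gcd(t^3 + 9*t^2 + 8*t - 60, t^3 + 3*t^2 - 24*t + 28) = t - 2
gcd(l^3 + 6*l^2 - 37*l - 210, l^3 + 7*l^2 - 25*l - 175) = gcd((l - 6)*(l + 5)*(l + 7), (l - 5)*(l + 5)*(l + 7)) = l^2 + 12*l + 35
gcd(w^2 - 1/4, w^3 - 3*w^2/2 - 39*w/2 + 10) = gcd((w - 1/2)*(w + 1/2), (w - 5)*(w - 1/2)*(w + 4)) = w - 1/2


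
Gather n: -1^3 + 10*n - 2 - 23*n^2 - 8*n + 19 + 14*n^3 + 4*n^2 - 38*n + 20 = 14*n^3 - 19*n^2 - 36*n + 36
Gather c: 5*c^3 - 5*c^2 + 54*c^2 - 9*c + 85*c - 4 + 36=5*c^3 + 49*c^2 + 76*c + 32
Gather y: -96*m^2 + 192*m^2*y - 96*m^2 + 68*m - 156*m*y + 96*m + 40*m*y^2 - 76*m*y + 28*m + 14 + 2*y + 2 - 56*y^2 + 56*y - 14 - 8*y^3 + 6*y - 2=-192*m^2 + 192*m - 8*y^3 + y^2*(40*m - 56) + y*(192*m^2 - 232*m + 64)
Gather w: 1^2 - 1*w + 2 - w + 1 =4 - 2*w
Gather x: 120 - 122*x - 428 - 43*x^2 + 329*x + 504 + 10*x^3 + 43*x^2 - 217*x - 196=10*x^3 - 10*x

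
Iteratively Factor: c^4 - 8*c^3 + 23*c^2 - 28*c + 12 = (c - 2)*(c^3 - 6*c^2 + 11*c - 6) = (c - 2)*(c - 1)*(c^2 - 5*c + 6) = (c - 2)^2*(c - 1)*(c - 3)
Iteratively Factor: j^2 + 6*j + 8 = (j + 2)*(j + 4)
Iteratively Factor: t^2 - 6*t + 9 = (t - 3)*(t - 3)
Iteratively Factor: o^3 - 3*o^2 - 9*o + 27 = (o + 3)*(o^2 - 6*o + 9) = (o - 3)*(o + 3)*(o - 3)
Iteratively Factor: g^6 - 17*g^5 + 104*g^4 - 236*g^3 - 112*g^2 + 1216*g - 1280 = (g - 4)*(g^5 - 13*g^4 + 52*g^3 - 28*g^2 - 224*g + 320) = (g - 4)*(g - 2)*(g^4 - 11*g^3 + 30*g^2 + 32*g - 160) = (g - 5)*(g - 4)*(g - 2)*(g^3 - 6*g^2 + 32) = (g - 5)*(g - 4)^2*(g - 2)*(g^2 - 2*g - 8) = (g - 5)*(g - 4)^3*(g - 2)*(g + 2)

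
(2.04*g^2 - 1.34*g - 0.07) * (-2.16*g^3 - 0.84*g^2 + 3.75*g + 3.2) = -4.4064*g^5 + 1.1808*g^4 + 8.9268*g^3 + 1.5618*g^2 - 4.5505*g - 0.224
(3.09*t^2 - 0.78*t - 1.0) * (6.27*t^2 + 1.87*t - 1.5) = 19.3743*t^4 + 0.8877*t^3 - 12.3636*t^2 - 0.7*t + 1.5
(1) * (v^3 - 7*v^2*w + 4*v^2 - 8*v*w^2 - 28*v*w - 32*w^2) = v^3 - 7*v^2*w + 4*v^2 - 8*v*w^2 - 28*v*w - 32*w^2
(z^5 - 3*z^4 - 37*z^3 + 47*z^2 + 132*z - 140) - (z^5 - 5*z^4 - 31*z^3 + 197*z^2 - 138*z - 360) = 2*z^4 - 6*z^3 - 150*z^2 + 270*z + 220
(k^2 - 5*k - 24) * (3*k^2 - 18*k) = 3*k^4 - 33*k^3 + 18*k^2 + 432*k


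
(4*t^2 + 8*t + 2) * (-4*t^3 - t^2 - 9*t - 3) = -16*t^5 - 36*t^4 - 52*t^3 - 86*t^2 - 42*t - 6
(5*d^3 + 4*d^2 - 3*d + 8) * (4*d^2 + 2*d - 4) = 20*d^5 + 26*d^4 - 24*d^3 + 10*d^2 + 28*d - 32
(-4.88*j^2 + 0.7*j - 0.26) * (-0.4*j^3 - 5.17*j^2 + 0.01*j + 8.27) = 1.952*j^5 + 24.9496*j^4 - 3.5638*j^3 - 39.0064*j^2 + 5.7864*j - 2.1502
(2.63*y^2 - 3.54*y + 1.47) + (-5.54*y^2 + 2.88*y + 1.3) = -2.91*y^2 - 0.66*y + 2.77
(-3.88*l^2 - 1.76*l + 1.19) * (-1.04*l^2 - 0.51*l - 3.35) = 4.0352*l^4 + 3.8092*l^3 + 12.658*l^2 + 5.2891*l - 3.9865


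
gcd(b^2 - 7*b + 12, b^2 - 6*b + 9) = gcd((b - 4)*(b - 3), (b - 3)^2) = b - 3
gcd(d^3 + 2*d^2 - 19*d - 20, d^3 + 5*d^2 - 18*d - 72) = d - 4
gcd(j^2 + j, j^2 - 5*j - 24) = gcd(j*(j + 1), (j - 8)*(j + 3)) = 1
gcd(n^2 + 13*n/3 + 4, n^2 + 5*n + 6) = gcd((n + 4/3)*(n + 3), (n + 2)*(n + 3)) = n + 3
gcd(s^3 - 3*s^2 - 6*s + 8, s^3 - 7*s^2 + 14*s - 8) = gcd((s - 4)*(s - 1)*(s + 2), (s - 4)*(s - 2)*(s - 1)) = s^2 - 5*s + 4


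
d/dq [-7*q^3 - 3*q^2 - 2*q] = -21*q^2 - 6*q - 2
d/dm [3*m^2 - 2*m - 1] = 6*m - 2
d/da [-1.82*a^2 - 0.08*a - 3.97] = -3.64*a - 0.08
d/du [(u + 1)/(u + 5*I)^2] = (-u - 2 + 5*I)/(u + 5*I)^3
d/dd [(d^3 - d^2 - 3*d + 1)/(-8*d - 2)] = (-8*d^3 + d^2 + 2*d + 7)/(2*(16*d^2 + 8*d + 1))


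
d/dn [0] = 0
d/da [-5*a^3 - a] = -15*a^2 - 1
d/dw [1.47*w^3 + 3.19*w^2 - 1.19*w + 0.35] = 4.41*w^2 + 6.38*w - 1.19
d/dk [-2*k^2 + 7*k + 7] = 7 - 4*k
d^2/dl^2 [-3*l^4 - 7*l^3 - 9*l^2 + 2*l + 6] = -36*l^2 - 42*l - 18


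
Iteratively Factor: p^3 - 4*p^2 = (p)*(p^2 - 4*p) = p^2*(p - 4)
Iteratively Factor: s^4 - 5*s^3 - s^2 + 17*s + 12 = (s - 3)*(s^3 - 2*s^2 - 7*s - 4) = (s - 4)*(s - 3)*(s^2 + 2*s + 1) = (s - 4)*(s - 3)*(s + 1)*(s + 1)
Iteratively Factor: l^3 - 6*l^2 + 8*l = (l - 4)*(l^2 - 2*l) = l*(l - 4)*(l - 2)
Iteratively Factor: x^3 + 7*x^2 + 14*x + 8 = (x + 4)*(x^2 + 3*x + 2) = (x + 2)*(x + 4)*(x + 1)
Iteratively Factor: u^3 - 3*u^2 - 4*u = (u - 4)*(u^2 + u) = u*(u - 4)*(u + 1)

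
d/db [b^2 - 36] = 2*b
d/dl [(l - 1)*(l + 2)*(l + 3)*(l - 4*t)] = 4*l^3 - 12*l^2*t + 12*l^2 - 32*l*t + 2*l - 4*t - 6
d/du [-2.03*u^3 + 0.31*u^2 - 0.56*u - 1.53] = -6.09*u^2 + 0.62*u - 0.56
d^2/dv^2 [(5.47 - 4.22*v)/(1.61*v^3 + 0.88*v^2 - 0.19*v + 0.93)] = (-65.631972*v^5 + 134.272068*v^4 + 114.880604*v^3 + 91.199442*v^2 - 33.907002*v - 10.04971)/(4.173281*v^9 + 6.843144*v^8 + 2.262855*v^7 + 6.298279*v^6 + 7.638699*v^5 + 0.548958*v^4 + 3.237632*v^3 + 2.384055*v^2 - 0.492993*v + 0.804357)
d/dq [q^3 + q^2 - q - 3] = 3*q^2 + 2*q - 1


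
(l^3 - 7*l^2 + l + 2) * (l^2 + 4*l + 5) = l^5 - 3*l^4 - 22*l^3 - 29*l^2 + 13*l + 10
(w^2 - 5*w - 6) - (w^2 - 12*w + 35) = 7*w - 41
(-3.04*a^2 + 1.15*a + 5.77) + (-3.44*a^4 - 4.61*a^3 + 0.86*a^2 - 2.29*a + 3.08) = -3.44*a^4 - 4.61*a^3 - 2.18*a^2 - 1.14*a + 8.85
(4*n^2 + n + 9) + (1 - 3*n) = 4*n^2 - 2*n + 10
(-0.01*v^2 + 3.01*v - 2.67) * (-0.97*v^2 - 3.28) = 0.0097*v^4 - 2.9197*v^3 + 2.6227*v^2 - 9.8728*v + 8.7576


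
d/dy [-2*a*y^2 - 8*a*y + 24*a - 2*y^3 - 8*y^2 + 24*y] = -4*a*y - 8*a - 6*y^2 - 16*y + 24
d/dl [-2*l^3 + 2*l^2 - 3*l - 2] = -6*l^2 + 4*l - 3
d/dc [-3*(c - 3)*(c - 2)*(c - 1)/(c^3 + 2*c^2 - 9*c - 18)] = 12*(-2*c^2 - 2*c + 7)/(c^4 + 10*c^3 + 37*c^2 + 60*c + 36)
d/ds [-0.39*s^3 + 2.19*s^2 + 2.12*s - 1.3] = -1.17*s^2 + 4.38*s + 2.12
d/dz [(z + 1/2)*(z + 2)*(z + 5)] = 3*z^2 + 15*z + 27/2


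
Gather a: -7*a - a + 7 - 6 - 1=-8*a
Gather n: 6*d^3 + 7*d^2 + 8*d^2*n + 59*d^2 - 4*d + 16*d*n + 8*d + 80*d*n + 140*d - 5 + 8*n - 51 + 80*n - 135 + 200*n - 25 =6*d^3 + 66*d^2 + 144*d + n*(8*d^2 + 96*d + 288) - 216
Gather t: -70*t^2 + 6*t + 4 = -70*t^2 + 6*t + 4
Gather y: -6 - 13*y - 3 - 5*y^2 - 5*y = -5*y^2 - 18*y - 9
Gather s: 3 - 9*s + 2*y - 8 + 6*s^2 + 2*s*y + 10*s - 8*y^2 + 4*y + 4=6*s^2 + s*(2*y + 1) - 8*y^2 + 6*y - 1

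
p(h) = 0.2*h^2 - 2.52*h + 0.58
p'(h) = 0.4*h - 2.52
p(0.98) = -1.70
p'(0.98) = -2.13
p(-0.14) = 0.94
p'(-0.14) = -2.58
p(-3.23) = 10.81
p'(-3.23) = -3.81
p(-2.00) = 6.42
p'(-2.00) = -3.32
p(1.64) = -3.01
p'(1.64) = -1.86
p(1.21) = -2.18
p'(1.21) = -2.04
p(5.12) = -7.08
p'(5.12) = -0.47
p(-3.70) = 12.64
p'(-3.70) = -4.00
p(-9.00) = 39.46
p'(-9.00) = -6.12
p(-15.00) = 83.38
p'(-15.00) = -8.52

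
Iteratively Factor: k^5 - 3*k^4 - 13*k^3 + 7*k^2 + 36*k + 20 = (k + 1)*(k^4 - 4*k^3 - 9*k^2 + 16*k + 20) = (k + 1)^2*(k^3 - 5*k^2 - 4*k + 20) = (k - 2)*(k + 1)^2*(k^2 - 3*k - 10) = (k - 2)*(k + 1)^2*(k + 2)*(k - 5)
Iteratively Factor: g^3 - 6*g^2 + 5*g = (g - 5)*(g^2 - g) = g*(g - 5)*(g - 1)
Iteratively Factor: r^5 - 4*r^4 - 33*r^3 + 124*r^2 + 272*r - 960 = (r - 5)*(r^4 + r^3 - 28*r^2 - 16*r + 192) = (r - 5)*(r - 4)*(r^3 + 5*r^2 - 8*r - 48) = (r - 5)*(r - 4)*(r - 3)*(r^2 + 8*r + 16) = (r - 5)*(r - 4)*(r - 3)*(r + 4)*(r + 4)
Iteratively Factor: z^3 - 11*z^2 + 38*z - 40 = (z - 2)*(z^2 - 9*z + 20) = (z - 5)*(z - 2)*(z - 4)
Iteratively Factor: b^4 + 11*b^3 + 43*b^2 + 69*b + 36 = (b + 3)*(b^3 + 8*b^2 + 19*b + 12) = (b + 1)*(b + 3)*(b^2 + 7*b + 12) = (b + 1)*(b + 3)^2*(b + 4)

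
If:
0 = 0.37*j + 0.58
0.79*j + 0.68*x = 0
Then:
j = -1.57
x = 1.82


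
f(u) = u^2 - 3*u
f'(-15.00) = -33.00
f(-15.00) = 270.00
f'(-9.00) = -21.00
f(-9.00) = 108.00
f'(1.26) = -0.48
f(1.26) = -2.19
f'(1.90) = 0.80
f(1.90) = -2.09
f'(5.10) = 7.20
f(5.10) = 10.71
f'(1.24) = -0.52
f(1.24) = -2.18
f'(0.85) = -1.30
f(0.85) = -1.83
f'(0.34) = -2.32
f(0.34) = -0.90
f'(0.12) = -2.76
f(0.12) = -0.35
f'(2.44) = 1.88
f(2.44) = -1.37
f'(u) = 2*u - 3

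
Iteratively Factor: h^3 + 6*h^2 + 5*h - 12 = (h + 4)*(h^2 + 2*h - 3) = (h + 3)*(h + 4)*(h - 1)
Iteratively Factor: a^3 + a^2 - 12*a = (a)*(a^2 + a - 12) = a*(a + 4)*(a - 3)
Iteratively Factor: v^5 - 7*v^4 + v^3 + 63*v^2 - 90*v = (v + 3)*(v^4 - 10*v^3 + 31*v^2 - 30*v) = (v - 2)*(v + 3)*(v^3 - 8*v^2 + 15*v) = v*(v - 2)*(v + 3)*(v^2 - 8*v + 15) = v*(v - 5)*(v - 2)*(v + 3)*(v - 3)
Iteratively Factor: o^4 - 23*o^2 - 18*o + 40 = (o + 2)*(o^3 - 2*o^2 - 19*o + 20) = (o - 5)*(o + 2)*(o^2 + 3*o - 4) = (o - 5)*(o - 1)*(o + 2)*(o + 4)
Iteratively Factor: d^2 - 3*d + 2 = (d - 2)*(d - 1)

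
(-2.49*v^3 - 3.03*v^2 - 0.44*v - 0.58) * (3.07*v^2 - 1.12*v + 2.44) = -7.6443*v^5 - 6.5133*v^4 - 4.0328*v^3 - 8.681*v^2 - 0.424*v - 1.4152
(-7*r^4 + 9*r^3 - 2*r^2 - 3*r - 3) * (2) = -14*r^4 + 18*r^3 - 4*r^2 - 6*r - 6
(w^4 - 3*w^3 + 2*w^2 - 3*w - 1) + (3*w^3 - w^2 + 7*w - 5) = w^4 + w^2 + 4*w - 6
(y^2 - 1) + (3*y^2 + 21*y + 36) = 4*y^2 + 21*y + 35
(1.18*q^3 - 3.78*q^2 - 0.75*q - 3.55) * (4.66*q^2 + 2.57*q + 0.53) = 5.4988*q^5 - 14.5822*q^4 - 12.5842*q^3 - 20.4739*q^2 - 9.521*q - 1.8815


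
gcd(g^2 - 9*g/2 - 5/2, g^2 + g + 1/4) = g + 1/2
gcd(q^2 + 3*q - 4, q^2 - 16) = q + 4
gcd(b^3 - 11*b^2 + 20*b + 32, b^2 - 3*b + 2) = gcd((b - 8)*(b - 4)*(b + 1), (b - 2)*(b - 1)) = 1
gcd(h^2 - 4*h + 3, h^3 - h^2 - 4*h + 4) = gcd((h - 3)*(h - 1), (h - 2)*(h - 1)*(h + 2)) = h - 1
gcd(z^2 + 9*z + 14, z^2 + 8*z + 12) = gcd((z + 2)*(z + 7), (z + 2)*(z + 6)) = z + 2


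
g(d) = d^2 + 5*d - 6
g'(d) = 2*d + 5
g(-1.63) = -11.49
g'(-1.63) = 1.74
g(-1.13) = -10.37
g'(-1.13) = 2.74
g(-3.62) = -11.00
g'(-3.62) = -2.24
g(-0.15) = -6.73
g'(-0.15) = 4.70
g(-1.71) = -11.63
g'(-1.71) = 1.58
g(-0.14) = -6.68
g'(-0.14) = 4.72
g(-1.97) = -11.97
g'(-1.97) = 1.06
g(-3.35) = -11.53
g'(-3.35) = -1.70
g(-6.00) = 0.00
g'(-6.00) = -7.00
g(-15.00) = 144.00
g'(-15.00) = -25.00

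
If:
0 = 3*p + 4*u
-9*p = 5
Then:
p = -5/9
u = 5/12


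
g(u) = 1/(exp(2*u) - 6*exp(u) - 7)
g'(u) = (-2*exp(2*u) + 6*exp(u))/(exp(2*u) - 6*exp(u) - 7)^2 = 2*(3 - exp(u))*exp(u)/(-exp(2*u) + 6*exp(u) + 7)^2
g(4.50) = 0.00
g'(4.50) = -0.00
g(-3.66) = -0.14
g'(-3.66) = 0.00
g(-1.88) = -0.13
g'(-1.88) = 0.01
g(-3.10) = -0.14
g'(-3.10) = 0.01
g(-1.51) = -0.12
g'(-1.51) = 0.02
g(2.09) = 0.10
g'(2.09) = -0.85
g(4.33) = 0.00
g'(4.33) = -0.00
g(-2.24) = -0.13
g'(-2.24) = 0.01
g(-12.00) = -0.14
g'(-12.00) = 0.00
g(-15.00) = -0.14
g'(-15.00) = 0.00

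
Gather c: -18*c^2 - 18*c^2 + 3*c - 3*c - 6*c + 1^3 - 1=-36*c^2 - 6*c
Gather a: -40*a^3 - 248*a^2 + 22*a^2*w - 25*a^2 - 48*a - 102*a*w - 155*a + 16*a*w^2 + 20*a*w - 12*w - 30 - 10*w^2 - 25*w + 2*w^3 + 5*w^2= -40*a^3 + a^2*(22*w - 273) + a*(16*w^2 - 82*w - 203) + 2*w^3 - 5*w^2 - 37*w - 30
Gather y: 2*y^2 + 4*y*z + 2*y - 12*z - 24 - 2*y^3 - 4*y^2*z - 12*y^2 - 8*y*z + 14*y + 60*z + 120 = -2*y^3 + y^2*(-4*z - 10) + y*(16 - 4*z) + 48*z + 96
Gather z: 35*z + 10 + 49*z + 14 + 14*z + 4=98*z + 28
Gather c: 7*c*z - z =7*c*z - z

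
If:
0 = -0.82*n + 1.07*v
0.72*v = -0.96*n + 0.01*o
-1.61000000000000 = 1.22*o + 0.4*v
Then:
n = -0.01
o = -1.32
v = -0.01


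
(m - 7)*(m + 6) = m^2 - m - 42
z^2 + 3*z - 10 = (z - 2)*(z + 5)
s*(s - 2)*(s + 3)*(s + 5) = s^4 + 6*s^3 - s^2 - 30*s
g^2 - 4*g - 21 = (g - 7)*(g + 3)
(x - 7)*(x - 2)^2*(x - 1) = x^4 - 12*x^3 + 43*x^2 - 60*x + 28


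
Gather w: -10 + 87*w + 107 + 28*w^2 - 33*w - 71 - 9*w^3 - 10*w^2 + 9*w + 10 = -9*w^3 + 18*w^2 + 63*w + 36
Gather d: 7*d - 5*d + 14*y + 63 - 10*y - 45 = 2*d + 4*y + 18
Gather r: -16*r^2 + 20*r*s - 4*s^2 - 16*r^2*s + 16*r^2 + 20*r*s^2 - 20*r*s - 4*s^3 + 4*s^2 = -16*r^2*s + 20*r*s^2 - 4*s^3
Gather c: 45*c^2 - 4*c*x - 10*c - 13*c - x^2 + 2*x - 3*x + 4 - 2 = 45*c^2 + c*(-4*x - 23) - x^2 - x + 2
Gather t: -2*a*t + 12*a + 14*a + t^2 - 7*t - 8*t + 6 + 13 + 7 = 26*a + t^2 + t*(-2*a - 15) + 26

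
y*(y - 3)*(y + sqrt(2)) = y^3 - 3*y^2 + sqrt(2)*y^2 - 3*sqrt(2)*y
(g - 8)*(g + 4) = g^2 - 4*g - 32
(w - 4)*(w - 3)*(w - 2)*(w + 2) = w^4 - 7*w^3 + 8*w^2 + 28*w - 48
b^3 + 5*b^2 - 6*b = b*(b - 1)*(b + 6)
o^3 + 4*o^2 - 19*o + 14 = (o - 2)*(o - 1)*(o + 7)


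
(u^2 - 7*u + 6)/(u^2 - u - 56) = (-u^2 + 7*u - 6)/(-u^2 + u + 56)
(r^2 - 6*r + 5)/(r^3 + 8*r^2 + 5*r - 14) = (r - 5)/(r^2 + 9*r + 14)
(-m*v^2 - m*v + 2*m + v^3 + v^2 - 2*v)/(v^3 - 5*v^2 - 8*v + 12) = (-m + v)/(v - 6)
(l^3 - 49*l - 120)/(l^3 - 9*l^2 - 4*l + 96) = (l + 5)/(l - 4)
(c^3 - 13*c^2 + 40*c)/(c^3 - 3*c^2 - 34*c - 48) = c*(c - 5)/(c^2 + 5*c + 6)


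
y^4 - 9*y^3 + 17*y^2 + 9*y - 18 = (y - 6)*(y - 3)*(y - 1)*(y + 1)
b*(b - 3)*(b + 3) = b^3 - 9*b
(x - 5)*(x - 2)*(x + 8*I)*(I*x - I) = I*x^4 - 8*x^3 - 8*I*x^3 + 64*x^2 + 17*I*x^2 - 136*x - 10*I*x + 80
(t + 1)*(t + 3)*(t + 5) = t^3 + 9*t^2 + 23*t + 15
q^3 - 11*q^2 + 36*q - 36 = (q - 6)*(q - 3)*(q - 2)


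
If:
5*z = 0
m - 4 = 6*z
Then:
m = 4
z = 0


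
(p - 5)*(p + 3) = p^2 - 2*p - 15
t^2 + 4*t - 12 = (t - 2)*(t + 6)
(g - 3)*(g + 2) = g^2 - g - 6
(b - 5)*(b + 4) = b^2 - b - 20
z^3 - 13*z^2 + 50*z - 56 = (z - 7)*(z - 4)*(z - 2)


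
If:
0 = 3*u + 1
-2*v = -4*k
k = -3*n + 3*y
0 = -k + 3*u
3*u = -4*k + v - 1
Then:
No Solution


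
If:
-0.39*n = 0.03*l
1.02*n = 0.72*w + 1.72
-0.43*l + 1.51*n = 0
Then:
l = 0.00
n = 0.00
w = -2.39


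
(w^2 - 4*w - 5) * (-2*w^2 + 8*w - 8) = -2*w^4 + 16*w^3 - 30*w^2 - 8*w + 40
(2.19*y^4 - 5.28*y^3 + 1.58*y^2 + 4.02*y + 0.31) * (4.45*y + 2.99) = 9.7455*y^5 - 16.9479*y^4 - 8.7562*y^3 + 22.6132*y^2 + 13.3993*y + 0.9269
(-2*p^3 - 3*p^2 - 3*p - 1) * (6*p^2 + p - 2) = -12*p^5 - 20*p^4 - 17*p^3 - 3*p^2 + 5*p + 2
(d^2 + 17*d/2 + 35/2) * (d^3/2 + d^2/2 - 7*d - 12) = d^5/2 + 19*d^4/4 + 6*d^3 - 251*d^2/4 - 449*d/2 - 210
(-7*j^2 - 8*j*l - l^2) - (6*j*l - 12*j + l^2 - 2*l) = -7*j^2 - 14*j*l + 12*j - 2*l^2 + 2*l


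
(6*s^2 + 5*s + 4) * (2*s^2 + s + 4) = 12*s^4 + 16*s^3 + 37*s^2 + 24*s + 16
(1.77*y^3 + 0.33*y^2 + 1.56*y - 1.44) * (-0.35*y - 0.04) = -0.6195*y^4 - 0.1863*y^3 - 0.5592*y^2 + 0.4416*y + 0.0576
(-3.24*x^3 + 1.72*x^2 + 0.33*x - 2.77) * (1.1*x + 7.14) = -3.564*x^4 - 21.2416*x^3 + 12.6438*x^2 - 0.6908*x - 19.7778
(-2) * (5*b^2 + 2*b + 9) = -10*b^2 - 4*b - 18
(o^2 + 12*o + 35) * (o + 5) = o^3 + 17*o^2 + 95*o + 175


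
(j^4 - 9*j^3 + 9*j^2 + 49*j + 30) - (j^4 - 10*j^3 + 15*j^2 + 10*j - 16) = j^3 - 6*j^2 + 39*j + 46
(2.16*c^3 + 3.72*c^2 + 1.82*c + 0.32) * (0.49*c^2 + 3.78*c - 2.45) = 1.0584*c^5 + 9.9876*c^4 + 9.6614*c^3 - 2.0776*c^2 - 3.2494*c - 0.784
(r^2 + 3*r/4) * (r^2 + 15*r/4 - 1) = r^4 + 9*r^3/2 + 29*r^2/16 - 3*r/4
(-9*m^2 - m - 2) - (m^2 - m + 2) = -10*m^2 - 4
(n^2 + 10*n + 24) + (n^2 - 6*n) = 2*n^2 + 4*n + 24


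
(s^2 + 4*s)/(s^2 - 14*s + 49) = s*(s + 4)/(s^2 - 14*s + 49)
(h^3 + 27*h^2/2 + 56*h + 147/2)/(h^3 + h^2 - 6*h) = (2*h^2 + 21*h + 49)/(2*h*(h - 2))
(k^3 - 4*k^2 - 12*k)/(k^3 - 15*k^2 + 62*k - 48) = k*(k + 2)/(k^2 - 9*k + 8)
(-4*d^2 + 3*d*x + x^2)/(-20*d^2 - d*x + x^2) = (-d + x)/(-5*d + x)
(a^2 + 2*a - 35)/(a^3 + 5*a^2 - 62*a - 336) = (a - 5)/(a^2 - 2*a - 48)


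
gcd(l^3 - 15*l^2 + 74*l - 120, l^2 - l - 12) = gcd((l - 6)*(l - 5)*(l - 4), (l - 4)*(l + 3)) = l - 4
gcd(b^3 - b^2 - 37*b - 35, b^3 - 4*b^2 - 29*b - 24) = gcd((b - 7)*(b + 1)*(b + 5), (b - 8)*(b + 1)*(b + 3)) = b + 1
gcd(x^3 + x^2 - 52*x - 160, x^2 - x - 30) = x + 5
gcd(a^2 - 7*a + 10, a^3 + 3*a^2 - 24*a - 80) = a - 5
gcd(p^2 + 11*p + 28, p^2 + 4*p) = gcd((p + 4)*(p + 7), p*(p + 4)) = p + 4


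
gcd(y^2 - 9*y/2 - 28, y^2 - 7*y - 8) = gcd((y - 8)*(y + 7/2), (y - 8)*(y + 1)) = y - 8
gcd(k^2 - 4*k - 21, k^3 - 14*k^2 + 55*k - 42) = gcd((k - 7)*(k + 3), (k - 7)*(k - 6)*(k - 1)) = k - 7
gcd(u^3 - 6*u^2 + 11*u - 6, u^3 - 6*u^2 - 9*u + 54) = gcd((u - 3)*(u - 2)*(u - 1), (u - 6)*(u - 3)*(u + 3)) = u - 3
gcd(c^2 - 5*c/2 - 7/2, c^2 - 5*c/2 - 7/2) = c^2 - 5*c/2 - 7/2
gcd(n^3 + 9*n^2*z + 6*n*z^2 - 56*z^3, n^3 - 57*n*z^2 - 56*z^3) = n + 7*z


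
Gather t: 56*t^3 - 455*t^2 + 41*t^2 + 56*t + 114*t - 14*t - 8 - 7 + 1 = 56*t^3 - 414*t^2 + 156*t - 14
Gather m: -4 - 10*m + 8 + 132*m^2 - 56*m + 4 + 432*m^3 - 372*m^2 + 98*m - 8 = 432*m^3 - 240*m^2 + 32*m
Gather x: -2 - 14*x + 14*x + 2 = 0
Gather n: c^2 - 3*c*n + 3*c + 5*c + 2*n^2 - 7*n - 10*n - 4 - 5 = c^2 + 8*c + 2*n^2 + n*(-3*c - 17) - 9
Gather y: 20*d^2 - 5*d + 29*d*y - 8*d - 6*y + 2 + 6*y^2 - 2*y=20*d^2 - 13*d + 6*y^2 + y*(29*d - 8) + 2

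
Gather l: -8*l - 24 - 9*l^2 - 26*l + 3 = -9*l^2 - 34*l - 21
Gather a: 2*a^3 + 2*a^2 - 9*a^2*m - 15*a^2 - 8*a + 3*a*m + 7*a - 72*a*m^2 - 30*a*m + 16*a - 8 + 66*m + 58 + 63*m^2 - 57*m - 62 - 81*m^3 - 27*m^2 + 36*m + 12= 2*a^3 + a^2*(-9*m - 13) + a*(-72*m^2 - 27*m + 15) - 81*m^3 + 36*m^2 + 45*m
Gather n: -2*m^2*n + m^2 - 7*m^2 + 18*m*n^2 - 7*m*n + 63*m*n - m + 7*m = -6*m^2 + 18*m*n^2 + 6*m + n*(-2*m^2 + 56*m)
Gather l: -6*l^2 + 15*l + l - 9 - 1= -6*l^2 + 16*l - 10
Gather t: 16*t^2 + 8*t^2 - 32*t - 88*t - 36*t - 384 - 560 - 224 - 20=24*t^2 - 156*t - 1188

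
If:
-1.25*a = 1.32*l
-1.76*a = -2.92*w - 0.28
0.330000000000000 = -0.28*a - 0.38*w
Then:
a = -0.58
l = 0.55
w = -0.44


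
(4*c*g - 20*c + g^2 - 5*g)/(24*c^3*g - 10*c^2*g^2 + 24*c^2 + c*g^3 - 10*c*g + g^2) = (4*c*g - 20*c + g^2 - 5*g)/(24*c^3*g - 10*c^2*g^2 + 24*c^2 + c*g^3 - 10*c*g + g^2)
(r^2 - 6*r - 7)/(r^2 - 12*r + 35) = (r + 1)/(r - 5)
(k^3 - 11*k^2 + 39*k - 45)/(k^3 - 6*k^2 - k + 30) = (k - 3)/(k + 2)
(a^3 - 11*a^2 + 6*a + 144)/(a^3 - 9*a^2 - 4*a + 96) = (a - 6)/(a - 4)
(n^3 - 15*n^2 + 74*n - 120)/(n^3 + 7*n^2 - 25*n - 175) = (n^2 - 10*n + 24)/(n^2 + 12*n + 35)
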